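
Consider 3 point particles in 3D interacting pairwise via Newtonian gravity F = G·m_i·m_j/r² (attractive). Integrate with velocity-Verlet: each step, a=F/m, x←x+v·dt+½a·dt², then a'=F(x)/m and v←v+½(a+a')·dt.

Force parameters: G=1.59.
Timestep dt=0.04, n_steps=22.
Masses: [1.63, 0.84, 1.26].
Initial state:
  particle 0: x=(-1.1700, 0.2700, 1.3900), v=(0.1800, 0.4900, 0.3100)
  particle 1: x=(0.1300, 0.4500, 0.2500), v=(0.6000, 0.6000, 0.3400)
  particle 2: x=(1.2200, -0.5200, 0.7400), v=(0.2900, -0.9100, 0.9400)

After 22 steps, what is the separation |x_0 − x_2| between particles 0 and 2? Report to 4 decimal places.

2.7250

step 0: x0=(-1.1700, 0.2700, 1.3900) x1=(0.1300, 0.4500, 0.2500) x2=(1.2200, -0.5200, 0.7400)
step 1: x0=(-1.1623, 0.2896, 1.4021) x1=(0.1540, 0.4735, 0.2643) x2=(1.2310, -0.5560, 0.7775)
step 2: x0=(-1.1537, 0.3091, 1.4137) x1=(0.1778, 0.4960, 0.2798) x2=(1.2409, -0.5913, 0.8149)
step 3: x0=(-1.1441, 0.3285, 1.4246) x1=(0.2014, 0.5176, 0.2967) x2=(1.2496, -0.6258, 0.8522)
step 4: x0=(-1.1336, 0.3478, 1.4351) x1=(0.2248, 0.5381, 0.3148) x2=(1.2573, -0.6595, 0.8893)
step 5: x0=(-1.1221, 0.3670, 1.4450) x1=(0.2478, 0.5578, 0.3341) x2=(1.2641, -0.6925, 0.9263)
step 6: x0=(-1.1097, 0.3861, 1.4544) x1=(0.2705, 0.5765, 0.3546) x2=(1.2698, -0.7247, 0.9632)
step 7: x0=(-1.0964, 0.4051, 1.4634) x1=(0.2928, 0.5943, 0.3763) x2=(1.2747, -0.7562, 0.9999)
step 8: x0=(-1.0822, 0.4239, 1.4718) x1=(0.3145, 0.6111, 0.3991) x2=(1.2787, -0.7869, 1.0365)
step 9: x0=(-1.0670, 0.4427, 1.4797) x1=(0.3358, 0.6271, 0.4231) x2=(1.2818, -0.8168, 1.0729)
step 10: x0=(-1.0509, 0.4613, 1.4872) x1=(0.3564, 0.6422, 0.4482) x2=(1.2841, -0.8460, 1.1092)
step 11: x0=(-1.0339, 0.4797, 1.4942) x1=(0.3765, 0.6565, 0.4745) x2=(1.2856, -0.8744, 1.1454)
step 12: x0=(-1.0159, 0.4980, 1.5007) x1=(0.3959, 0.6699, 0.5018) x2=(1.2864, -0.9021, 1.1814)
step 13: x0=(-0.9970, 0.5162, 1.5068) x1=(0.4146, 0.6824, 0.5302) x2=(1.2864, -0.9290, 1.2173)
step 14: x0=(-0.9772, 0.5342, 1.5124) x1=(0.4324, 0.6941, 0.5598) x2=(1.2857, -0.9552, 1.2531)
step 15: x0=(-0.9563, 0.5520, 1.5175) x1=(0.4495, 0.7051, 0.5903) x2=(1.2843, -0.9806, 1.2887)
step 16: x0=(-0.9345, 0.5697, 1.5223) x1=(0.4657, 0.7152, 0.6220) x2=(1.2822, -1.0052, 1.3242)
step 17: x0=(-0.9117, 0.5872, 1.5265) x1=(0.4810, 0.7245, 0.6547) x2=(1.2794, -1.0291, 1.3596)
step 18: x0=(-0.8879, 0.6044, 1.5304) x1=(0.4953, 0.7331, 0.6885) x2=(1.2760, -1.0522, 1.3948)
step 19: x0=(-0.8631, 0.6215, 1.5338) x1=(0.5085, 0.7409, 0.7234) x2=(1.2720, -1.0745, 1.4299)
step 20: x0=(-0.8372, 0.6384, 1.5367) x1=(0.5206, 0.7479, 0.7593) x2=(1.2674, -1.0961, 1.4648)
step 21: x0=(-0.8102, 0.6551, 1.5392) x1=(0.5315, 0.7542, 0.7964) x2=(1.2621, -1.1169, 1.4996)
step 22: x0=(-0.7821, 0.6715, 1.5413) x1=(0.5411, 0.7597, 0.8345) x2=(1.2563, -1.1369, 1.5342)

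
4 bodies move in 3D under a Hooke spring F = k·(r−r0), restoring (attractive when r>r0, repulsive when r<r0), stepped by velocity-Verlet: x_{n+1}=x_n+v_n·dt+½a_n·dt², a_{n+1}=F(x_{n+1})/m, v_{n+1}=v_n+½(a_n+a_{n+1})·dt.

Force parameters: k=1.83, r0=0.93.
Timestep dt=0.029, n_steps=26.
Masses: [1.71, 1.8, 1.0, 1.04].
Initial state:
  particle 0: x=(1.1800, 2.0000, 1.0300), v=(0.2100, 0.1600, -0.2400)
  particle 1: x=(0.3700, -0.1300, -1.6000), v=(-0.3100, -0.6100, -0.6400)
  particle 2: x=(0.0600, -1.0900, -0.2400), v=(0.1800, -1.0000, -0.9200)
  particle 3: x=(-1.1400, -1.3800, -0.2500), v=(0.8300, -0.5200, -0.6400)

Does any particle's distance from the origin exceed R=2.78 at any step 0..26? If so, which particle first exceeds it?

no

step 0: x0=(1.1800, 2.0000, 1.0300) x1=(0.3700, -0.1300, -1.6000) x2=(0.0600, -1.0900, -0.2400) x3=(-1.1400, -1.3800, -0.2500)
step 1: x0=(1.1846, 2.0017, 1.0213) x1=(0.3608, -0.1475, -1.6171) x2=(0.0657, -1.1170, -0.2664) x3=(-1.1137, -1.3925, -0.2684)
step 2: x0=(1.1864, 1.9976, 1.0091) x1=(0.3513, -0.1647, -1.6314) x2=(0.0725, -1.1398, -0.2923) x3=(-1.0830, -1.3999, -0.2866)
step 3: x0=(1.1852, 1.9875, 0.9934) x1=(0.3414, -0.1816, -1.6428) x2=(0.0804, -1.1585, -0.3177) x3=(-1.0480, -1.4021, -0.3044)
step 4: x0=(1.1812, 1.9715, 0.9741) x1=(0.3313, -0.1980, -1.6513) x2=(0.0894, -1.1731, -0.3424) x3=(-1.0089, -1.3993, -0.3219)
step 5: x0=(1.1743, 1.9496, 0.9513) x1=(0.3209, -0.2141, -1.6571) x2=(0.0994, -1.1834, -0.3665) x3=(-0.9658, -1.3915, -0.3391)
step 6: x0=(1.1647, 1.9218, 0.9250) x1=(0.3104, -0.2298, -1.6601) x2=(0.1107, -1.1896, -0.3900) x3=(-0.9190, -1.3788, -0.3559)
step 7: x0=(1.1523, 1.8883, 0.8952) x1=(0.2997, -0.2450, -1.6603) x2=(0.1230, -1.1917, -0.4128) x3=(-0.8686, -1.3613, -0.3723)
step 8: x0=(1.1373, 1.8491, 0.8621) x1=(0.2889, -0.2597, -1.6580) x2=(0.1365, -1.1897, -0.4349) x3=(-0.8148, -1.3392, -0.3883)
step 9: x0=(1.1198, 1.8043, 0.8255) x1=(0.2782, -0.2739, -1.6531) x2=(0.1512, -1.1837, -0.4563) x3=(-0.7579, -1.3127, -0.4040)
step 10: x0=(1.0998, 1.7541, 0.7857) x1=(0.2674, -0.2876, -1.6457) x2=(0.1671, -1.1739, -0.4769) x3=(-0.6981, -1.2819, -0.4192)
step 11: x0=(1.0774, 1.6987, 0.7427) x1=(0.2567, -0.3008, -1.6359) x2=(0.1841, -1.1603, -0.4969) x3=(-0.6356, -1.2469, -0.4340)
step 12: x0=(1.0528, 1.6381, 0.6965) x1=(0.2461, -0.3133, -1.6239) x2=(0.2023, -1.1430, -0.5160) x3=(-0.5708, -1.2081, -0.4483)
step 13: x0=(1.0261, 1.5727, 0.6474) x1=(0.2357, -0.3253, -1.6097) x2=(0.2217, -1.1224, -0.5345) x3=(-0.5040, -1.1656, -0.4621)
step 14: x0=(0.9974, 1.5026, 0.5954) x1=(0.2255, -0.3367, -1.5935) x2=(0.2423, -1.0984, -0.5522) x3=(-0.4353, -1.1197, -0.4755)
step 15: x0=(0.9668, 1.4281, 0.5407) x1=(0.2155, -0.3474, -1.5754) x2=(0.2640, -1.0714, -0.5692) x3=(-0.3651, -1.0706, -0.4883)
step 16: x0=(0.9345, 1.3495, 0.4834) x1=(0.2058, -0.3575, -1.5555) x2=(0.2869, -1.0415, -0.5855) x3=(-0.2937, -1.0186, -0.5005)
step 17: x0=(0.9007, 1.2670, 0.4236) x1=(0.1964, -0.3669, -1.5340) x2=(0.3109, -1.0090, -0.6012) x3=(-0.2214, -0.9639, -0.5122)
step 18: x0=(0.8655, 1.1810, 0.3616) x1=(0.1873, -0.3756, -1.5110) x2=(0.3361, -0.9741, -0.6162) x3=(-0.1483, -0.9068, -0.5233)
step 19: x0=(0.8290, 1.0917, 0.2974) x1=(0.1785, -0.3837, -1.4867) x2=(0.3624, -0.9372, -0.6305) x3=(-0.0749, -0.8475, -0.5338)
step 20: x0=(0.7914, 0.9994, 0.2313) x1=(0.1701, -0.3910, -1.4614) x2=(0.3898, -0.8984, -0.6444) x3=(-0.0013, -0.7863, -0.5435)
step 21: x0=(0.7529, 0.9046, 0.1635) x1=(0.1620, -0.3978, -1.4350) x2=(0.4182, -0.8582, -0.6577) x3=(0.0723, -0.7233, -0.5526)
step 22: x0=(0.7136, 0.8075, 0.0942) x1=(0.1541, -0.4039, -1.4079) x2=(0.4477, -0.8168, -0.6706) x3=(0.1457, -0.6588, -0.5609)
step 23: x0=(0.6737, 0.7085, 0.0235) x1=(0.1465, -0.4094, -1.3801) x2=(0.4781, -0.7746, -0.6831) x3=(0.2188, -0.5930, -0.5685)
step 24: x0=(0.6333, 0.6080, -0.0483) x1=(0.1391, -0.4144, -1.3519) x2=(0.5094, -0.7320, -0.6954) x3=(0.2914, -0.5260, -0.5753)
step 25: x0=(0.5926, 0.5063, -0.1210) x1=(0.1319, -0.4190, -1.3233) x2=(0.5415, -0.6893, -0.7075) x3=(0.3637, -0.4579, -0.5814)
step 26: x0=(0.5516, 0.4038, -0.1944) x1=(0.1246, -0.4232, -1.2945) x2=(0.5742, -0.6467, -0.7196) x3=(0.4355, -0.3891, -0.5867)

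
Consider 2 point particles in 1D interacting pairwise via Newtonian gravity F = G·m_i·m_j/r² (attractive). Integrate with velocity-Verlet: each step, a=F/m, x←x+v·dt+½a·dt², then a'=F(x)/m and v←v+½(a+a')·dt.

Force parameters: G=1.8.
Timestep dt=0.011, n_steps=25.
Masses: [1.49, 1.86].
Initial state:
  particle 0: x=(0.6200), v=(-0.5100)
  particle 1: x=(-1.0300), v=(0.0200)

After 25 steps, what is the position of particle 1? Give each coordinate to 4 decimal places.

(-0.9841)

step 0: x0=(0.6200) x1=(-1.0300)
step 1: x0=(0.6143) x1=(-1.0297)
step 2: x0=(0.6085) x1=(-1.0293)
step 3: x0=(0.6025) x1=(-1.0288)
step 4: x0=(0.5964) x1=(-1.0282)
step 5: x0=(0.5901) x1=(-1.0274)
step 6: x0=(0.5836) x1=(-1.0265)
step 7: x0=(0.5770) x1=(-1.0255)
step 8: x0=(0.5703) x1=(-1.0243)
step 9: x0=(0.5633) x1=(-1.0231)
step 10: x0=(0.5563) x1=(-1.0217)
step 11: x0=(0.5490) x1=(-1.0202)
step 12: x0=(0.5416) x1=(-1.0185)
step 13: x0=(0.5340) x1=(-1.0167)
step 14: x0=(0.5263) x1=(-1.0148)
step 15: x0=(0.5184) x1=(-1.0127)
step 16: x0=(0.5103) x1=(-1.0105)
step 17: x0=(0.5020) x1=(-1.0082)
step 18: x0=(0.4936) x1=(-1.0057)
step 19: x0=(0.4850) x1=(-1.0030)
step 20: x0=(0.4762) x1=(-1.0003)
step 21: x0=(0.4672) x1=(-0.9973)
step 22: x0=(0.4580) x1=(-0.9943)
step 23: x0=(0.4486) x1=(-0.9910)
step 24: x0=(0.4391) x1=(-0.9876)
step 25: x0=(0.4293) x1=(-0.9841)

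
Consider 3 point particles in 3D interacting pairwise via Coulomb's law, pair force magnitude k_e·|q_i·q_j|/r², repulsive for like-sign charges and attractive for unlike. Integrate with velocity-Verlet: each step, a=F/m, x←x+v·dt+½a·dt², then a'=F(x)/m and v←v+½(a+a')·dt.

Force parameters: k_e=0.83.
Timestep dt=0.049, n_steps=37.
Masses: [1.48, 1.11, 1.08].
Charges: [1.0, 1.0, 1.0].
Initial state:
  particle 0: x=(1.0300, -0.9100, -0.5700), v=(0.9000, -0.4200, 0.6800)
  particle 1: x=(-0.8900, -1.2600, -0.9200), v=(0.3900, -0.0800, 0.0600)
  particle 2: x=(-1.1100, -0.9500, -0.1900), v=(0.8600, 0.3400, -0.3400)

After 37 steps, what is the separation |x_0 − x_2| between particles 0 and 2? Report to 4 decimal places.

3.5618

step 0: x0=(1.0300, -0.9100, -0.5700) x1=(-0.8900, -1.2600, -0.9200) x2=(-1.1100, -0.9500, -0.1900)
step 1: x0=(1.0744, -0.9305, -0.5367) x1=(-0.8708, -1.2645, -0.9183) x2=(-1.0684, -0.9328, -0.2054)
step 2: x0=(1.1194, -0.9510, -0.5033) x1=(-0.8513, -1.2701, -0.9190) x2=(-1.0279, -0.9145, -0.2183)
step 3: x0=(1.1650, -0.9715, -0.4700) x1=(-0.8316, -1.2771, -0.9223) x2=(-0.9884, -0.8949, -0.2287)
step 4: x0=(1.2112, -0.9919, -0.4365) x1=(-0.8118, -1.2854, -0.9280) x2=(-0.9498, -0.8740, -0.2366)
step 5: x0=(1.2580, -1.0123, -0.4031) x1=(-0.7919, -1.2951, -0.9361) x2=(-0.9121, -0.8516, -0.2421)
step 6: x0=(1.3053, -1.0326, -0.3696) x1=(-0.7721, -1.3062, -0.9465) x2=(-0.8752, -0.8279, -0.2453)
step 7: x0=(1.3532, -1.0530, -0.3360) x1=(-0.7523, -1.3188, -0.9589) x2=(-0.8390, -0.8026, -0.2465)
step 8: x0=(1.4016, -1.0733, -0.3024) x1=(-0.7326, -1.3328, -0.9733) x2=(-0.8033, -0.7759, -0.2457)
step 9: x0=(1.4506, -1.0937, -0.2687) x1=(-0.7131, -1.3481, -0.9896) x2=(-0.7682, -0.7479, -0.2432)
step 10: x0=(1.5000, -1.1141, -0.2349) x1=(-0.6938, -1.3646, -1.0074) x2=(-0.7336, -0.7185, -0.2392)
step 11: x0=(1.5500, -1.1345, -0.2010) x1=(-0.6748, -1.3823, -1.0267) x2=(-0.6994, -0.6880, -0.2337)
step 12: x0=(1.6004, -1.1549, -0.1671) x1=(-0.6560, -1.4012, -1.0473) x2=(-0.6656, -0.6562, -0.2270)
step 13: x0=(1.6513, -1.1753, -0.1330) x1=(-0.6375, -1.4210, -1.0691) x2=(-0.6321, -0.6234, -0.2192)
step 14: x0=(1.7026, -1.1958, -0.0989) x1=(-0.6192, -1.4418, -1.0920) x2=(-0.5990, -0.5895, -0.2104)
step 15: x0=(1.7543, -1.2163, -0.0647) x1=(-0.6012, -1.4634, -1.1159) x2=(-0.5661, -0.5547, -0.2008)
step 16: x0=(1.8064, -1.2369, -0.0304) x1=(-0.5835, -1.4858, -1.1406) x2=(-0.5335, -0.5191, -0.1904)
step 17: x0=(1.8589, -1.2575, 0.0040) x1=(-0.5661, -1.5089, -1.1662) x2=(-0.5012, -0.4826, -0.1793)
step 18: x0=(1.9118, -1.2782, 0.0386) x1=(-0.5489, -1.5327, -1.1924) x2=(-0.4691, -0.4454, -0.1676)
step 19: x0=(1.9650, -1.2989, 0.0732) x1=(-0.5320, -1.5571, -1.2193) x2=(-0.4373, -0.4076, -0.1553)
step 20: x0=(2.0186, -1.3197, 0.1079) x1=(-0.5153, -1.5821, -1.2468) x2=(-0.4056, -0.3690, -0.1426)
step 21: x0=(2.0725, -1.3405, 0.1426) x1=(-0.4988, -1.6075, -1.2748) x2=(-0.3742, -0.3299, -0.1294)
step 22: x0=(2.1267, -1.3614, 0.1775) x1=(-0.4826, -1.6335, -1.3034) x2=(-0.3429, -0.2902, -0.1159)
step 23: x0=(2.1812, -1.3823, 0.2125) x1=(-0.4666, -1.6598, -1.3324) x2=(-0.3119, -0.2500, -0.1020)
step 24: x0=(2.2360, -1.4033, 0.2476) x1=(-0.4508, -1.6866, -1.3618) x2=(-0.2810, -0.2092, -0.0878)
step 25: x0=(2.2911, -1.4244, 0.2828) x1=(-0.4352, -1.7137, -1.3917) x2=(-0.2503, -0.1681, -0.0733)
step 26: x0=(2.3464, -1.4455, 0.3180) x1=(-0.4198, -1.7412, -1.4219) x2=(-0.2197, -0.1264, -0.0585)
step 27: x0=(2.4020, -1.4667, 0.3533) x1=(-0.4045, -1.7690, -1.4524) x2=(-0.1893, -0.0844, -0.0435)
step 28: x0=(2.4578, -1.4880, 0.3888) x1=(-0.3894, -1.7971, -1.4833) x2=(-0.1590, -0.0420, -0.0283)
step 29: x0=(2.5138, -1.5093, 0.4243) x1=(-0.3745, -1.8254, -1.5145) x2=(-0.1289, 0.0008, -0.0129)
step 30: x0=(2.5700, -1.5306, 0.4599) x1=(-0.3598, -1.8540, -1.5459) x2=(-0.0989, 0.0439, 0.0027)
step 31: x0=(2.6265, -1.5521, 0.4955) x1=(-0.3452, -1.8829, -1.5776) x2=(-0.0691, 0.0874, 0.0184)
step 32: x0=(2.6831, -1.5736, 0.5313) x1=(-0.3307, -1.9120, -1.6096) x2=(-0.0394, 0.1311, 0.0343)
step 33: x0=(2.7399, -1.5951, 0.5671) x1=(-0.3163, -1.9413, -1.6418) x2=(-0.0097, 0.1752, 0.0504)
step 34: x0=(2.7969, -1.6167, 0.6030) x1=(-0.3021, -1.9708, -1.6742) x2=(0.0198, 0.2195, 0.0665)
step 35: x0=(2.8541, -1.6384, 0.6390) x1=(-0.2881, -2.0005, -1.7069) x2=(0.0492, 0.2642, 0.0828)
step 36: x0=(2.9114, -1.6601, 0.6750) x1=(-0.2741, -2.0303, -1.7397) x2=(0.0784, 0.3090, 0.0992)
step 37: x0=(2.9689, -1.6818, 0.7111) x1=(-0.2602, -2.0603, -1.7728) x2=(0.1076, 0.3542, 0.1157)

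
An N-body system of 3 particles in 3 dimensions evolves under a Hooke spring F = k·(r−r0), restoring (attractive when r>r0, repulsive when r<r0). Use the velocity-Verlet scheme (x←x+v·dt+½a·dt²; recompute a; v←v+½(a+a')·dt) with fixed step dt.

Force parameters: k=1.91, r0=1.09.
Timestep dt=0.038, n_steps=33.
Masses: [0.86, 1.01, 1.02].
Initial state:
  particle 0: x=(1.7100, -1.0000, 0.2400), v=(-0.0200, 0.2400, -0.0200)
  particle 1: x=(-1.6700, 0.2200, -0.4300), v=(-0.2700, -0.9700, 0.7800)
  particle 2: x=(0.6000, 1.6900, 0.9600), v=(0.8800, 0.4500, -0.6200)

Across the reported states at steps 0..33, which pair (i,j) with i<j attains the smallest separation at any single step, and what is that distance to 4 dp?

step 0: x0=(1.7100, -1.0000, 0.2400) x1=(-1.6700, 0.2200, -0.4300) x2=(0.6000, 1.6900, 0.9600)
step 1: x0=(1.7043, -0.9868, 0.2392) x1=(-1.6750, 0.1833, -0.3985) x2=(0.6324, 1.7035, 0.9346)
step 2: x0=(1.6888, -0.9654, 0.2384) x1=(-1.6695, 0.1470, -0.3634) x2=(0.6627, 1.7098, 0.9057)
step 3: x0=(1.6638, -0.9362, 0.2376) x1=(-1.6536, 0.1113, -0.3250) x2=(0.6906, 1.7087, 0.8735)
step 4: x0=(1.6295, -0.8994, 0.2369) x1=(-1.6272, 0.0765, -0.2834) x2=(0.7160, 1.7004, 0.8380)
step 5: x0=(1.5862, -0.8553, 0.2361) x1=(-1.5906, 0.0427, -0.2388) x2=(0.7389, 1.6850, 0.7997)
step 6: x0=(1.5345, -0.8044, 0.2355) x1=(-1.5441, 0.0101, -0.1915) x2=(0.7592, 1.6626, 0.7586)
step 7: x0=(1.4747, -0.7471, 0.2349) x1=(-1.4881, -0.0210, -0.1419) x2=(0.7767, 1.6335, 0.7150)
step 8: x0=(1.4076, -0.6840, 0.2344) x1=(-1.4229, -0.0506, -0.0900) x2=(0.7914, 1.5978, 0.6693)
step 9: x0=(1.3337, -0.6156, 0.2340) x1=(-1.3492, -0.0785, -0.0364) x2=(0.8033, 1.5561, 0.6216)
step 10: x0=(1.2537, -0.5425, 0.2338) x1=(-1.2674, -0.1046, 0.0188) x2=(0.8125, 1.5086, 0.5724)
step 11: x0=(1.1684, -0.4655, 0.2336) x1=(-1.1783, -0.1287, 0.0752) x2=(0.8188, 1.4558, 0.5217)
step 12: x0=(1.0785, -0.3850, 0.2337) x1=(-1.0826, -0.1508, 0.1326) x2=(0.8225, 1.3982, 0.4701)
step 13: x0=(0.9848, -0.3020, 0.2338) x1=(-0.9811, -0.1709, 0.1906) x2=(0.8236, 1.3363, 0.4176)
step 14: x0=(0.8881, -0.2169, 0.2341) x1=(-0.8745, -0.1889, 0.2490) x2=(0.8222, 1.2707, 0.3647)
step 15: x0=(0.7892, -0.1305, 0.2345) x1=(-0.7636, -0.2049, 0.3076) x2=(0.8184, 1.2020, 0.3115)
step 16: x0=(0.6889, -0.0434, 0.2351) x1=(-0.6494, -0.2190, 0.3661) x2=(0.8126, 1.1308, 0.2583)
step 17: x0=(0.5877, 0.0439, 0.2357) x1=(-0.5327, -0.2313, 0.4244) x2=(0.8050, 1.0577, 0.2052)
step 18: x0=(0.4862, 0.1309, 0.2364) x1=(-0.4143, -0.2421, 0.4824) x2=(0.7959, 0.9833, 0.1523)
step 19: x0=(0.3848, 0.2175, 0.2370) x1=(-0.2948, -0.2517, 0.5401) x2=(0.7857, 0.9081, 0.0997)
step 20: x0=(0.2835, 0.3038, 0.2376) x1=(-0.1747, -0.2606, 0.5976) x2=(0.7749, 0.8324, 0.0474)
step 21: x0=(0.1819, 0.3898, 0.2381) x1=(-0.0543, -0.2691, 0.6550) x2=(0.7640, 0.7566, -0.0047)
step 22: x0=(0.0797, 0.4760, 0.2385) x1=(0.0664, -0.2775, 0.7124) x2=(0.7532, 0.6805, -0.0566)
step 23: x0=(-0.0234, 0.5625, 0.2390) x1=(0.1876, -0.2857, 0.7695) x2=(0.7429, 0.6041, -0.1084)
step 24: x0=(-0.1274, 0.6490, 0.2396) x1=(0.3091, -0.2936, 0.8263) x2=(0.7328, 0.5272, -0.1601)
step 25: x0=(-0.2315, 0.7354, 0.2407) x1=(0.4307, -0.3009, 0.8824) x2=(0.7228, 0.4499, -0.2113)
step 26: x0=(-0.3352, 0.8211, 0.2421) x1=(0.5521, -0.3071, 0.9375) x2=(0.7127, 0.3721, -0.2620)
step 27: x0=(-0.4376, 0.9054, 0.2441) x1=(0.6729, -0.3120, 0.9913) x2=(0.7021, 0.2941, -0.3118)
step 28: x0=(-0.5378, 0.9878, 0.2466) x1=(0.7924, -0.3152, 1.0435) x2=(0.6908, 0.2161, -0.3604)
step 29: x0=(-0.6347, 1.0674, 0.2497) x1=(0.9102, -0.3163, 1.0936) x2=(0.6786, 0.1383, -0.4075)
step 30: x0=(-0.7276, 1.1437, 0.2534) x1=(1.0256, -0.3151, 1.1412) x2=(0.6652, 0.0611, -0.4526)
step 31: x0=(-0.8154, 1.2159, 0.2577) x1=(1.1380, -0.3113, 1.1860) x2=(0.6506, -0.0152, -0.4954)
step 32: x0=(-0.8973, 1.2834, 0.2626) x1=(1.2468, -0.3047, 1.2275) x2=(0.6346, -0.0903, -0.5355)
step 33: x0=(-0.9725, 1.3455, 0.2681) x1=(1.3513, -0.2952, 1.2653) x2=(0.6172, -0.1638, -0.5725)

pair (0,2), distance 0.7296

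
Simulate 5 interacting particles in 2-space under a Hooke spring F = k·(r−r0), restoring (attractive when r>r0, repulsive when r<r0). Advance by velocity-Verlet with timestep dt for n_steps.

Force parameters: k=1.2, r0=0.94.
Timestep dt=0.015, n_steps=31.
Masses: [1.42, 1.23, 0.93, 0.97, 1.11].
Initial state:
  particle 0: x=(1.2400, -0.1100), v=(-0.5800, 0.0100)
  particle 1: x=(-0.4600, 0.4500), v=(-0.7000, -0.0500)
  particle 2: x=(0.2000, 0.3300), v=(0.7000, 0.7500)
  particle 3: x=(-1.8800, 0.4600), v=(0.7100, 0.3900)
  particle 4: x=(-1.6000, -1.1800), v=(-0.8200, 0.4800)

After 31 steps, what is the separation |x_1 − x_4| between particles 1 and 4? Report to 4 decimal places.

step 0: x0=(1.2400, -0.1100) x1=(-0.4600, 0.4500) x2=(0.2000, 0.3300) x3=(-1.8800, 0.4600) x4=(-1.6000, -1.1800)
step 1: x0=(1.2308, -0.1098) x1=(-0.4706, 0.4491) x2=(0.2102, 0.3411) x3=(-1.8688, 0.4657) x4=(-1.6119, -1.1724)
step 2: x0=(1.2207, -0.1097) x1=(-0.4812, 0.4480) x2=(0.2200, 0.3519) x3=(-1.8565, 0.4710) x4=(-1.6229, -1.1640)
step 3: x0=(1.2095, -0.1095) x1=(-0.4920, 0.4467) x2=(0.2291, 0.3625) x3=(-1.8432, 0.4761) x4=(-1.6330, -1.1549)
step 4: x0=(1.1974, -0.1094) x1=(-0.5029, 0.4451) x2=(0.2377, 0.3728) x3=(-1.8288, 0.4808) x4=(-1.6423, -1.1450)
step 5: x0=(1.1844, -0.1092) x1=(-0.5138, 0.4433) x2=(0.2458, 0.3828) x3=(-1.8134, 0.4851) x4=(-1.6507, -1.1343)
step 6: x0=(1.1705, -0.1091) x1=(-0.5248, 0.4413) x2=(0.2532, 0.3925) x3=(-1.7969, 0.4892) x4=(-1.6582, -1.1228)
step 7: x0=(1.1556, -0.1089) x1=(-0.5359, 0.4390) x2=(0.2601, 0.4020) x3=(-1.7795, 0.4929) x4=(-1.6648, -1.1106)
step 8: x0=(1.1397, -0.1087) x1=(-0.5470, 0.4365) x2=(0.2663, 0.4112) x3=(-1.7611, 0.4963) x4=(-1.6705, -1.0977)
step 9: x0=(1.1230, -0.1085) x1=(-0.5582, 0.4338) x2=(0.2720, 0.4201) x3=(-1.7418, 0.4994) x4=(-1.6753, -1.0840)
step 10: x0=(1.1054, -0.1083) x1=(-0.5693, 0.4309) x2=(0.2771, 0.4287) x3=(-1.7216, 0.5022) x4=(-1.6793, -1.0695)
step 11: x0=(1.0869, -0.1082) x1=(-0.5805, 0.4277) x2=(0.2815, 0.4371) x3=(-1.7004, 0.5047) x4=(-1.6824, -1.0544)
step 12: x0=(1.0676, -0.1080) x1=(-0.5917, 0.4244) x2=(0.2853, 0.4452) x3=(-1.6784, 0.5068) x4=(-1.6845, -1.0385)
step 13: x0=(1.0474, -0.1077) x1=(-0.6030, 0.4208) x2=(0.2885, 0.4531) x3=(-1.6556, 0.5087) x4=(-1.6858, -1.0220)
step 14: x0=(1.0263, -0.1075) x1=(-0.6141, 0.4170) x2=(0.2910, 0.4607) x3=(-1.6320, 0.5103) x4=(-1.6863, -1.0048)
step 15: x0=(1.0045, -0.1073) x1=(-0.6253, 0.4131) x2=(0.2929, 0.4681) x3=(-1.6076, 0.5116) x4=(-1.6858, -0.9868)
step 16: x0=(0.9818, -0.1071) x1=(-0.6364, 0.4089) x2=(0.2942, 0.4752) x3=(-1.5824, 0.5127) x4=(-1.6845, -0.9683)
step 17: x0=(0.9584, -0.1068) x1=(-0.6475, 0.4046) x2=(0.2948, 0.4820) x3=(-1.5565, 0.5135) x4=(-1.6824, -0.9491)
step 18: x0=(0.9342, -0.1066) x1=(-0.6585, 0.4000) x2=(0.2948, 0.4887) x3=(-1.5300, 0.5140) x4=(-1.6794, -0.9293)
step 19: x0=(0.9092, -0.1064) x1=(-0.6695, 0.3953) x2=(0.2942, 0.4950) x3=(-1.5028, 0.5142) x4=(-1.6756, -0.9088)
step 20: x0=(0.8835, -0.1061) x1=(-0.6803, 0.3904) x2=(0.2930, 0.5012) x3=(-1.4750, 0.5142) x4=(-1.6709, -0.8878)
step 21: x0=(0.8572, -0.1059) x1=(-0.6911, 0.3854) x2=(0.2911, 0.5071) x3=(-1.4466, 0.5140) x4=(-1.6654, -0.8662)
step 22: x0=(0.8301, -0.1056) x1=(-0.7017, 0.3802) x2=(0.2886, 0.5128) x3=(-1.4177, 0.5136) x4=(-1.6592, -0.8440)
step 23: x0=(0.8024, -0.1053) x1=(-0.7123, 0.3748) x2=(0.2856, 0.5183) x3=(-1.3882, 0.5129) x4=(-1.6521, -0.8214)
step 24: x0=(0.7740, -0.1051) x1=(-0.7227, 0.3693) x2=(0.2819, 0.5236) x3=(-1.3583, 0.5121) x4=(-1.6443, -0.7981)
step 25: x0=(0.7450, -0.1048) x1=(-0.7330, 0.3636) x2=(0.2777, 0.5287) x3=(-1.3280, 0.5110) x4=(-1.6358, -0.7744)
step 26: x0=(0.7154, -0.1046) x1=(-0.7431, 0.3578) x2=(0.2728, 0.5335) x3=(-1.2972, 0.5098) x4=(-1.6265, -0.7503)
step 27: x0=(0.6853, -0.1043) x1=(-0.7531, 0.3518) x2=(0.2674, 0.5382) x3=(-1.2661, 0.5084) x4=(-1.6164, -0.7256)
step 28: x0=(0.6546, -0.1041) x1=(-0.7629, 0.3457) x2=(0.2615, 0.5428) x3=(-1.2347, 0.5069) x4=(-1.6057, -0.7005)
step 29: x0=(0.6233, -0.1038) x1=(-0.7726, 0.3395) x2=(0.2550, 0.5471) x3=(-1.2030, 0.5053) x4=(-1.5943, -0.6751)
step 30: x0=(0.5916, -0.1036) x1=(-0.7820, 0.3332) x2=(0.2480, 0.5513) x3=(-1.1710, 0.5035) x4=(-1.5823, -0.6492)
step 31: x0=(0.5594, -0.1033) x1=(-0.7913, 0.3267) x2=(0.2406, 0.5553) x3=(-1.1388, 0.5016) x4=(-1.5696, -0.6229)

1.2278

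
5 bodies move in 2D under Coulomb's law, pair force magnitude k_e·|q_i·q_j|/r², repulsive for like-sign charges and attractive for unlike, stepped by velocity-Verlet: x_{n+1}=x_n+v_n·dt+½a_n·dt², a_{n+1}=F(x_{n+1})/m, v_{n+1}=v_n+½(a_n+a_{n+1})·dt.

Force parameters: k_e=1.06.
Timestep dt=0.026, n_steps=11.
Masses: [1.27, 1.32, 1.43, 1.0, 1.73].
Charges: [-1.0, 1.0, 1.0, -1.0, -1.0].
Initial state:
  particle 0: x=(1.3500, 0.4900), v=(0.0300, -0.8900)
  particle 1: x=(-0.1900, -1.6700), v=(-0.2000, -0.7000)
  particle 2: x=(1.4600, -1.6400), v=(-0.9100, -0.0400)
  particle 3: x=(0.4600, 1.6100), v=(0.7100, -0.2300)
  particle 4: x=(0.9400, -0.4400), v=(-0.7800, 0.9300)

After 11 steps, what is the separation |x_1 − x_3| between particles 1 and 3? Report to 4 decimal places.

step 0: x0=(1.3500, 0.4900) x1=(-0.1900, -1.6700) x2=(1.4600, -1.6400) x3=(0.4600, 1.6100) x4=(0.9400, -0.4400)
step 1: x0=(1.3510, 0.4669) x1=(-0.1952, -1.6881) x2=(1.4364, -1.6408) x3=(0.4783, 1.6042) x4=(0.9196, -0.4162)
step 2: x0=(1.3523, 0.4439) x1=(-0.2004, -1.7059) x2=(1.4128, -1.6412) x3=(0.4964, 1.5987) x4=(0.8991, -0.3932)
step 3: x0=(1.3540, 0.4211) x1=(-0.2057, -1.7235) x2=(1.3893, -1.6412) x3=(0.5143, 1.5935) x4=(0.8784, -0.3711)
step 4: x0=(1.3563, 0.3984) x1=(-0.2110, -1.7408) x2=(1.3659, -1.6408) x3=(0.5319, 1.5886) x4=(0.8574, -0.3497)
step 5: x0=(1.3590, 0.3759) x1=(-0.2164, -1.7579) x2=(1.3425, -1.6399) x3=(0.5493, 1.5841) x4=(0.8362, -0.3292)
step 6: x0=(1.3622, 0.3535) x1=(-0.2218, -1.7748) x2=(1.3193, -1.6387) x3=(0.5665, 1.5800) x4=(0.8147, -0.3096)
step 7: x0=(1.3660, 0.3313) x1=(-0.2273, -1.7915) x2=(1.2962, -1.6370) x3=(0.5835, 1.5762) x4=(0.7928, -0.2908)
step 8: x0=(1.3704, 0.3092) x1=(-0.2329, -1.8079) x2=(1.2732, -1.6349) x3=(0.6003, 1.5727) x4=(0.7705, -0.2728)
step 9: x0=(1.3755, 0.2873) x1=(-0.2385, -1.8242) x2=(1.2504, -1.6323) x3=(0.6169, 1.5697) x4=(0.7479, -0.2557)
step 10: x0=(1.3813, 0.2654) x1=(-0.2443, -1.8402) x2=(1.2276, -1.6294) x3=(0.6333, 1.5669) x4=(0.7247, -0.2393)
step 11: x0=(1.3878, 0.2437) x1=(-0.2502, -1.8560) x2=(1.2051, -1.6260) x3=(0.6495, 1.5646) x4=(0.7012, -0.2237)

3.5370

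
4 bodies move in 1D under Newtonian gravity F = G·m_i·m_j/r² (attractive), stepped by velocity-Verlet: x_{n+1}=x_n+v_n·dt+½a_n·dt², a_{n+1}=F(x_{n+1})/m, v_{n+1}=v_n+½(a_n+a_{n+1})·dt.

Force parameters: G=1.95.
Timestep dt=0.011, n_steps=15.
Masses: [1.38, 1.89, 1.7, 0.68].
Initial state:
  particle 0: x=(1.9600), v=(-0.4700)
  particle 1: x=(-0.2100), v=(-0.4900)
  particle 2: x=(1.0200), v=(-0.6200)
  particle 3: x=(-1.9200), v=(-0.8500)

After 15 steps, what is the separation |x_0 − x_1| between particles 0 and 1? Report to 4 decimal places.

step 0: x0=(1.9600) x1=(-0.2100) x2=(1.0200) x3=(-1.9200)
step 1: x0=(1.9546) x1=(-0.2153) x2=(1.0132) x3=(-1.9292)
step 2: x0=(1.9485) x1=(-0.2202) x2=(1.0065) x3=(-1.9383)
step 3: x0=(1.9420) x1=(-0.2249) x2=(0.9998) x3=(-1.9471)
step 4: x0=(1.9349) x1=(-0.2293) x2=(0.9931) x3=(-1.9556)
step 5: x0=(1.9272) x1=(-0.2334) x2=(0.9866) x3=(-1.9640)
step 6: x0=(1.9189) x1=(-0.2373) x2=(0.9800) x3=(-1.9722)
step 7: x0=(1.9101) x1=(-0.2408) x2=(0.9735) x3=(-1.9801)
step 8: x0=(1.9008) x1=(-0.2441) x2=(0.9671) x3=(-1.9878)
step 9: x0=(1.8908) x1=(-0.2470) x2=(0.9607) x3=(-1.9953)
step 10: x0=(1.8803) x1=(-0.2497) x2=(0.9544) x3=(-2.0026)
step 11: x0=(1.8692) x1=(-0.2521) x2=(0.9481) x3=(-2.0097)
step 12: x0=(1.8576) x1=(-0.2542) x2=(0.9419) x3=(-2.0166)
step 13: x0=(1.8453) x1=(-0.2560) x2=(0.9357) x3=(-2.0232)
step 14: x0=(1.8325) x1=(-0.2574) x2=(0.9296) x3=(-2.0297)
step 15: x0=(1.8190) x1=(-0.2586) x2=(0.9236) x3=(-2.0359)

2.0776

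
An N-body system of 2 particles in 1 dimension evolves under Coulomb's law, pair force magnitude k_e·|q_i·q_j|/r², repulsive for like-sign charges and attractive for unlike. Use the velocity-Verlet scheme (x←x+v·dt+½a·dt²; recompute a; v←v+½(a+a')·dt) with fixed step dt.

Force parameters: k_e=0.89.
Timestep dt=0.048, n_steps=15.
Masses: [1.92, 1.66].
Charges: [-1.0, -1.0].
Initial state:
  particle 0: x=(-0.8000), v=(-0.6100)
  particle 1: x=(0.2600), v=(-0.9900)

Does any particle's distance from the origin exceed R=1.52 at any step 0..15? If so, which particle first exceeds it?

no

step 0: x0=(-0.8000) x1=(0.2600)
step 1: x0=(-0.8298) x1=(0.2130)
step 2: x0=(-0.8605) x1=(0.1672)
step 3: x0=(-0.8922) x1=(0.1225)
step 4: x0=(-0.9250) x1=(0.0791)
step 5: x0=(-0.9589) x1=(0.0368)
step 6: x0=(-0.9938) x1=(-0.0042)
step 7: x0=(-1.0298) x1=(-0.0439)
step 8: x0=(-1.0669) x1=(-0.0824)
step 9: x0=(-1.1051) x1=(-0.1196)
step 10: x0=(-1.1444) x1=(-0.1555)
step 11: x0=(-1.1848) x1=(-0.1901)
step 12: x0=(-1.2263) x1=(-0.2235)
step 13: x0=(-1.2689) x1=(-0.2557)
step 14: x0=(-1.3125) x1=(-0.2867)
step 15: x0=(-1.3571) x1=(-0.3165)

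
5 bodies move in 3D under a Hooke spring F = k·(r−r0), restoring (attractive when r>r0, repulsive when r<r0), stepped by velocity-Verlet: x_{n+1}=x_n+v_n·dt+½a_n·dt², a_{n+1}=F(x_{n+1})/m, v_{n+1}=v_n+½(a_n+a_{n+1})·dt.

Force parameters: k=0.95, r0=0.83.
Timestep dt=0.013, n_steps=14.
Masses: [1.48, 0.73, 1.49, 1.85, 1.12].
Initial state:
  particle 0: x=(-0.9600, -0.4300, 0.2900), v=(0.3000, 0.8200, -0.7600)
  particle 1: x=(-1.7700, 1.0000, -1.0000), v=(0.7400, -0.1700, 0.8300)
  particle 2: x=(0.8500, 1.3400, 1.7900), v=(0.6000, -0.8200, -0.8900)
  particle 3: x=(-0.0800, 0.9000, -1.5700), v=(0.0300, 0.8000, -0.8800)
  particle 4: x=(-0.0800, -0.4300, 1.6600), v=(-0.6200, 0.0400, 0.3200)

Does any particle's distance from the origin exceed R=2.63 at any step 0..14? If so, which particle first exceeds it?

no

step 0: x0=(-0.9600, -0.4300, 0.2900) x1=(-1.7700, 1.0000, -1.0000) x2=(0.8500, 1.3400, 1.7900) x3=(-0.0800, 0.9000, -1.5700) x4=(-0.0800, -0.4300, 1.6600)
step 1: x0=(-0.9560, -0.4192, 0.2801) x1=(-1.7599, 0.9976, -0.9887) x2=(0.8576, 1.3292, 1.7781) x3=(-0.0796, 0.9103, -1.5812) x4=(-0.0881, -0.4293, 1.6638)
step 2: x0=(-0.9518, -0.4080, 0.2702) x1=(-1.7487, 0.9948, -0.9764) x2=(0.8646, 1.3181, 1.7656) x3=(-0.0794, 0.9205, -1.5917) x4=(-0.0965, -0.4281, 1.6669)
step 3: x0=(-0.9474, -0.3966, 0.2602) x1=(-1.7365, 0.9917, -0.9631) x2=(0.8712, 1.3066, 1.7524) x3=(-0.0791, 0.9306, -1.6017) x4=(-0.1049, -0.4264, 1.6692)
step 4: x0=(-0.9428, -0.3848, 0.2503) x1=(-1.7233, 0.9881, -0.9487) x2=(0.8772, 1.2949, 1.7387) x3=(-0.0790, 0.9405, -1.6112) x4=(-0.1135, -0.4243, 1.6708)
step 5: x0=(-0.9380, -0.3727, 0.2403) x1=(-1.7091, 0.9843, -0.9335) x2=(0.8828, 1.2829, 1.7243) x3=(-0.0789, 0.9503, -1.6200) x4=(-0.1223, -0.4218, 1.6716)
step 6: x0=(-0.9330, -0.3603, 0.2303) x1=(-1.6938, 0.9800, -0.9172) x2=(0.8878, 1.2706, 1.7093) x3=(-0.0788, 0.9600, -1.6283) x4=(-0.1312, -0.4188, 1.6717)
step 7: x0=(-0.9278, -0.3476, 0.2203) x1=(-1.6777, 0.9754, -0.9001) x2=(0.8924, 1.2580, 1.6936) x3=(-0.0789, 0.9695, -1.6360) x4=(-0.1402, -0.4153, 1.6711)
step 8: x0=(-0.9225, -0.3346, 0.2103) x1=(-1.6605, 0.9705, -0.8820) x2=(0.8965, 1.2451, 1.6774) x3=(-0.0790, 0.9788, -1.6431) x4=(-0.1494, -0.4115, 1.6697)
step 9: x0=(-0.9169, -0.3214, 0.2003) x1=(-1.6424, 0.9652, -0.8630) x2=(0.9000, 1.2320, 1.6606) x3=(-0.0791, 0.9880, -1.6497) x4=(-0.1587, -0.4071, 1.6676)
step 10: x0=(-0.9111, -0.3078, 0.1902) x1=(-1.6233, 0.9596, -0.8431) x2=(0.9031, 1.2186, 1.6432) x3=(-0.0793, 0.9970, -1.6556) x4=(-0.1681, -0.4024, 1.6648)
step 11: x0=(-0.9051, -0.2940, 0.1802) x1=(-1.6033, 0.9537, -0.8224) x2=(0.9057, 1.2050, 1.6252) x3=(-0.0796, 1.0059, -1.6610) x4=(-0.1776, -0.3972, 1.6612)
step 12: x0=(-0.8990, -0.2799, 0.1702) x1=(-1.5824, 0.9474, -0.8008) x2=(0.9078, 1.1911, 1.6066) x3=(-0.0799, 1.0147, -1.6658) x4=(-0.1872, -0.3915, 1.6569)
step 13: x0=(-0.8926, -0.2655, 0.1602) x1=(-1.5607, 0.9409, -0.7785) x2=(0.9094, 1.1770, 1.5875) x3=(-0.0803, 1.0232, -1.6700) x4=(-0.1970, -0.3854, 1.6518)
step 14: x0=(-0.8860, -0.2509, 0.1501) x1=(-1.5380, 0.9340, -0.7553) x2=(0.9105, 1.1626, 1.5678) x3=(-0.0808, 1.0317, -1.6736) x4=(-0.2068, -0.3789, 1.6460)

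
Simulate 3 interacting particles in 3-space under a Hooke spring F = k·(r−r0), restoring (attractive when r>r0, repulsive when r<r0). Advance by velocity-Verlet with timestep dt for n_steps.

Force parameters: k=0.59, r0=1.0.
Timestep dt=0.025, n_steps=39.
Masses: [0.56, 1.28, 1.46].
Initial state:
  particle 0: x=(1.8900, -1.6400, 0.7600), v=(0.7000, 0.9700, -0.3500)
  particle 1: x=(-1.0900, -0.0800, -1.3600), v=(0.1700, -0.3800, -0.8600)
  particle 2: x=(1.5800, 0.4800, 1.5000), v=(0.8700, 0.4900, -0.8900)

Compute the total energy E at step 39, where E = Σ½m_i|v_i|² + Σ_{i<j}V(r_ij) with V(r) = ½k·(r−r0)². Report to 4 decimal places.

step 0: x0=(1.8900, -1.6400, 0.7600) x1=(-1.0900, -0.0800, -1.3600) x2=(1.5800, 0.4800, 1.5000)
step 1: x0=(1.9067, -1.6150, 0.7509) x1=(-1.0851, -0.0896, -1.3810) x2=(1.6015, 0.4920, 1.4774)
step 2: x0=(1.9218, -1.5884, 0.7409) x1=(-1.0791, -0.0994, -1.4009) x2=(1.6226, 0.5037, 1.4542)
step 3: x0=(1.9354, -1.5604, 0.7302) x1=(-1.0717, -0.1094, -1.4197) x2=(1.6432, 0.5149, 1.4304)
step 4: x0=(1.9473, -1.5309, 0.7187) x1=(-1.0632, -0.1196, -1.4374) x2=(1.6633, 0.5258, 1.4059)
step 5: x0=(1.9577, -1.4999, 0.7064) x1=(-1.0534, -0.1299, -1.4540) x2=(1.6829, 0.5362, 1.3808)
step 6: x0=(1.9665, -1.4676, 0.6932) x1=(-1.0424, -0.1404, -1.4696) x2=(1.7021, 0.5462, 1.3550)
step 7: x0=(1.9737, -1.4339, 0.6792) x1=(-1.0301, -0.1511, -1.4841) x2=(1.7207, 0.5558, 1.3286)
step 8: x0=(1.9793, -1.3989, 0.6644) x1=(-1.0166, -0.1618, -1.4976) x2=(1.7389, 0.5651, 1.3016)
step 9: x0=(1.9834, -1.3627, 0.6487) x1=(-1.0019, -0.1727, -1.5099) x2=(1.7566, 0.5739, 1.2740)
step 10: x0=(1.9860, -1.3251, 0.6322) x1=(-0.9859, -0.1837, -1.5212) x2=(1.7738, 0.5823, 1.2458)
step 11: x0=(1.9871, -1.2864, 0.6148) x1=(-0.9687, -0.1947, -1.5315) x2=(1.7905, 0.5904, 1.2170)
step 12: x0=(1.9866, -1.2466, 0.5966) x1=(-0.9503, -0.2058, -1.5407) x2=(1.8067, 0.5981, 1.1876)
step 13: x0=(1.9847, -1.2057, 0.5776) x1=(-0.9307, -0.2169, -1.5488) x2=(1.8224, 0.6053, 1.1576)
step 14: x0=(1.9813, -1.1637, 0.5577) x1=(-0.9098, -0.2281, -1.5559) x2=(1.8376, 0.6123, 1.1270)
step 15: x0=(1.9765, -1.1207, 0.5369) x1=(-0.8878, -0.2393, -1.5620) x2=(1.8524, 0.6188, 1.0959)
step 16: x0=(1.9703, -1.0768, 0.5154) x1=(-0.8645, -0.2505, -1.5671) x2=(1.8666, 0.6250, 1.0642)
step 17: x0=(1.9627, -1.0320, 0.4929) x1=(-0.8401, -0.2617, -1.5712) x2=(1.8803, 0.6308, 1.0319)
step 18: x0=(1.9537, -0.9863, 0.4697) x1=(-0.8146, -0.2728, -1.5743) x2=(1.8935, 0.6363, 0.9991)
step 19: x0=(1.9434, -0.9399, 0.4457) x1=(-0.7879, -0.2839, -1.5765) x2=(1.9062, 0.6415, 0.9657)
step 20: x0=(1.9319, -0.8928, 0.4208) x1=(-0.7600, -0.2950, -1.5777) x2=(1.9184, 0.6463, 0.9318)
step 21: x0=(1.9190, -0.8449, 0.3951) x1=(-0.7310, -0.3059, -1.5779) x2=(1.9301, 0.6508, 0.8974)
step 22: x0=(1.9050, -0.7965, 0.3687) x1=(-0.7010, -0.3168, -1.5773) x2=(1.9413, 0.6550, 0.8625)
step 23: x0=(1.8898, -0.7476, 0.3415) x1=(-0.6698, -0.3275, -1.5757) x2=(1.9521, 0.6588, 0.8272)
step 24: x0=(1.8734, -0.6981, 0.3135) x1=(-0.6376, -0.3382, -1.5732) x2=(1.9623, 0.6624, 0.7913)
step 25: x0=(1.8559, -0.6482, 0.2847) x1=(-0.6044, -0.3487, -1.5699) x2=(1.9720, 0.6657, 0.7549)
step 26: x0=(1.8373, -0.5979, 0.2552) x1=(-0.5701, -0.3590, -1.5657) x2=(1.9813, 0.6687, 0.7181)
step 27: x0=(1.8177, -0.5473, 0.2250) x1=(-0.5349, -0.3692, -1.5607) x2=(1.9901, 0.6714, 0.6809)
step 28: x0=(1.7971, -0.4964, 0.1941) x1=(-0.4987, -0.3792, -1.5549) x2=(1.9985, 0.6739, 0.6432)
step 29: x0=(1.7756, -0.4453, 0.1625) x1=(-0.4615, -0.3890, -1.5483) x2=(2.0063, 0.6761, 0.6051)
step 30: x0=(1.7531, -0.3941, 0.1302) x1=(-0.4234, -0.3986, -1.5410) x2=(2.0138, 0.6781, 0.5666)
step 31: x0=(1.7297, -0.3427, 0.0973) x1=(-0.3844, -0.4079, -1.5329) x2=(2.0207, 0.6798, 0.5277)
step 32: x0=(1.7055, -0.2913, 0.0637) x1=(-0.3446, -0.4171, -1.5241) x2=(2.0273, 0.6813, 0.4884)
step 33: x0=(1.6805, -0.2398, 0.0295) x1=(-0.3039, -0.4260, -1.5146) x2=(2.0334, 0.6826, 0.4487)
step 34: x0=(1.6547, -0.1884, -0.0053) x1=(-0.2624, -0.4346, -1.5045) x2=(2.0391, 0.6837, 0.4087)
step 35: x0=(1.6282, -0.1371, -0.0406) x1=(-0.2201, -0.4430, -1.4937) x2=(2.0444, 0.6846, 0.3684)
step 36: x0=(1.6009, -0.0859, -0.0765) x1=(-0.1771, -0.4511, -1.4824) x2=(2.0493, 0.6853, 0.3277)
step 37: x0=(1.5730, -0.0348, -0.1130) x1=(-0.1333, -0.4590, -1.4704) x2=(2.0538, 0.6858, 0.2868)
step 38: x0=(1.5445, 0.0161, -0.1499) x1=(-0.0889, -0.4665, -1.4579) x2=(2.0580, 0.6861, 0.2455)
step 39: x0=(1.5154, 0.0668, -0.1873) x1=(-0.0438, -0.4737, -1.4449) x2=(2.0618, 0.6862, 0.2040)
step 0 velocities: v0=(0.7000, 0.9700, -0.3500) v1=(0.1700, -0.3800, -0.8600) v2=(0.8700, 0.4900, -0.8900)
step 0: KE=2.3253, PE=5.6576, E=7.9828
step 39 velocities: v0=(-1.1766, 2.0232, -1.5057) v1=(1.8170, -0.2839, 0.5315) v2=(0.1458, 0.0018, -1.6666)
step 39: KE=6.5570, PE=1.4249, E=7.9819

7.9819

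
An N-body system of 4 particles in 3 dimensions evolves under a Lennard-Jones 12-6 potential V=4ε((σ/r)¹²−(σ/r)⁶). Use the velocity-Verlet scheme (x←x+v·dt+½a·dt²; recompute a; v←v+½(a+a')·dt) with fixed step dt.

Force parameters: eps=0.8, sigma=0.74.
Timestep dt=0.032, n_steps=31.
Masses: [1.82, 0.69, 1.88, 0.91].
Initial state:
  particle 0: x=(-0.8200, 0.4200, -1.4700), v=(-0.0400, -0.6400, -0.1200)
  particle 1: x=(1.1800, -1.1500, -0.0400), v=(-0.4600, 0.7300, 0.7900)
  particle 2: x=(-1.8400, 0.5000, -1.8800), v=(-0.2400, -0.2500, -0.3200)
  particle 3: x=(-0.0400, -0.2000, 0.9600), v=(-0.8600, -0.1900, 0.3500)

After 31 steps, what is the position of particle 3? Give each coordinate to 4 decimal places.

step 0: x0=(-0.8200, 0.4200, -1.4700) x1=(1.1800, -1.1500, -0.0400) x2=(-1.8400, 0.5000, -1.8800) x3=(-0.0400, -0.2000, 0.9600)
step 1: x0=(-0.8216, 0.3995, -1.4740) x1=(1.1653, -1.1266, -0.0147) x2=(-1.8474, 0.4920, -1.8901) x3=(-0.0675, -0.2061, 0.9712)
step 2: x0=(-0.8239, 0.3791, -1.4782) x1=(1.1505, -1.1032, 0.0106) x2=(-1.8541, 0.4839, -1.9000) x3=(-0.0950, -0.2122, 0.9823)
step 3: x0=(-0.8268, 0.3588, -1.4827) x1=(1.1356, -1.0798, 0.0360) x2=(-1.8602, 0.4757, -1.9096) x3=(-0.1224, -0.2184, 0.9935)
step 4: x0=(-0.8303, 0.3385, -1.4874) x1=(1.1207, -1.0563, 0.0614) x2=(-1.8657, 0.4675, -1.9189) x3=(-0.1498, -0.2245, 1.0045)
step 5: x0=(-0.8343, 0.3184, -1.4924) x1=(1.1058, -1.0327, 0.0869) x2=(-1.8707, 0.4593, -1.9281) x3=(-0.1772, -0.2307, 1.0156)
step 6: x0=(-0.8390, 0.2982, -1.4976) x1=(1.0908, -1.0092, 0.1123) x2=(-1.8751, 0.4509, -1.9370) x3=(-0.2045, -0.2369, 1.0266)
step 7: x0=(-0.8442, 0.2782, -1.5031) x1=(1.0757, -0.9856, 0.1379) x2=(-1.8790, 0.4425, -1.9456) x3=(-0.2317, -0.2432, 1.0376)
step 8: x0=(-0.8499, 0.2582, -1.5088) x1=(1.0605, -0.9619, 0.1635) x2=(-1.8823, 0.4339, -1.9541) x3=(-0.2589, -0.2495, 1.0485)
step 9: x0=(-0.8562, 0.2384, -1.5147) x1=(1.0453, -0.9382, 0.1891) x2=(-1.8851, 0.4253, -1.9623) x3=(-0.2861, -0.2558, 1.0594)
step 10: x0=(-0.8631, 0.2186, -1.5208) x1=(1.0300, -0.9145, 0.2147) x2=(-1.8874, 0.4166, -1.9702) x3=(-0.3132, -0.2621, 1.0702)
step 11: x0=(-0.8705, 0.1990, -1.5272) x1=(1.0146, -0.8907, 0.2405) x2=(-1.8891, 0.4078, -1.9780) x3=(-0.3403, -0.2685, 1.0811)
step 12: x0=(-0.8785, 0.1794, -1.5339) x1=(0.9991, -0.8669, 0.2662) x2=(-1.8903, 0.3989, -1.9855) x3=(-0.3672, -0.2749, 1.0918)
step 13: x0=(-0.8870, 0.1600, -1.5408) x1=(0.9835, -0.8431, 0.2921) x2=(-1.8909, 0.3898, -1.9927) x3=(-0.3941, -0.2813, 1.1025)
step 14: x0=(-0.8961, 0.1408, -1.5479) x1=(0.9679, -0.8192, 0.3179) x2=(-1.8910, 0.3807, -1.9997) x3=(-0.4210, -0.2878, 1.1132)
step 15: x0=(-0.9059, 0.1216, -1.5554) x1=(0.9521, -0.7953, 0.3439) x2=(-1.8905, 0.3713, -2.0064) x3=(-0.4478, -0.2942, 1.1238)
step 16: x0=(-0.9162, 0.1026, -1.5631) x1=(0.9362, -0.7713, 0.3698) x2=(-1.8894, 0.3619, -2.0129) x3=(-0.4744, -0.3008, 1.1344)
step 17: x0=(-0.9272, 0.0838, -1.5711) x1=(0.9202, -0.7473, 0.3959) x2=(-1.8877, 0.3522, -2.0190) x3=(-0.5011, -0.3073, 1.1450)
step 18: x0=(-0.9388, 0.0652, -1.5794) x1=(0.9041, -0.7233, 0.4220) x2=(-1.8853, 0.3424, -2.0249) x3=(-0.5276, -0.3138, 1.1554)
step 19: x0=(-0.9512, 0.0468, -1.5880) x1=(0.8879, -0.6992, 0.4481) x2=(-1.8822, 0.3324, -2.0304) x3=(-0.5540, -0.3204, 1.1659)
step 20: x0=(-0.9643, 0.0286, -1.5970) x1=(0.8716, -0.6751, 0.4743) x2=(-1.8784, 0.3222, -2.0356) x3=(-0.5804, -0.3270, 1.1763)
step 21: x0=(-0.9782, 0.0107, -1.6064) x1=(0.8551, -0.6510, 0.5006) x2=(-1.8738, 0.3117, -2.0405) x3=(-0.6066, -0.3337, 1.1866)
step 22: x0=(-0.9930, -0.0070, -1.6162) x1=(0.8386, -0.6268, 0.5269) x2=(-1.8684, 0.3009, -2.0449) x3=(-0.6328, -0.3403, 1.1969)
step 23: x0=(-1.0087, -0.0243, -1.6265) x1=(0.8218, -0.6026, 0.5533) x2=(-1.8621, 0.2898, -2.0488) x3=(-0.6589, -0.3470, 1.2072)
step 24: x0=(-1.0254, -0.0412, -1.6372) x1=(0.8050, -0.5784, 0.5797) x2=(-1.8548, 0.2784, -2.0523) x3=(-0.6848, -0.3537, 1.2174)
step 25: x0=(-1.0432, -0.0577, -1.6485) x1=(0.7880, -0.5542, 0.6062) x2=(-1.8464, 0.2665, -2.0553) x3=(-0.7107, -0.3604, 1.2275)
step 26: x0=(-1.0622, -0.0738, -1.6604) x1=(0.7709, -0.5299, 0.6327) x2=(-1.8370, 0.2542, -2.0577) x3=(-0.7365, -0.3671, 1.2376)
step 27: x0=(-1.0823, -0.0893, -1.6729) x1=(0.7536, -0.5057, 0.6593) x2=(-1.8264, 0.2414, -2.0595) x3=(-0.7621, -0.3738, 1.2477)
step 28: x0=(-1.1037, -0.1044, -1.6860) x1=(0.7362, -0.4814, 0.6860) x2=(-1.8146, 0.2281, -2.0607) x3=(-0.7877, -0.3805, 1.2577)
step 29: x0=(-1.1259, -0.1189, -1.6996) x1=(0.7187, -0.4571, 0.7127) x2=(-1.8019, 0.2144, -2.0614) x3=(-0.8132, -0.3873, 1.2677)
step 30: x0=(-1.1484, -0.1334, -1.7133) x1=(0.7010, -0.4328, 0.7394) x2=(-1.7891, 0.2006, -2.0621) x3=(-0.8385, -0.3940, 1.2777)
step 31: x0=(-1.1693, -0.1487, -1.7261) x1=(0.6832, -0.4085, 0.7662) x2=(-1.7777, 0.1876, -2.0635) x3=(-0.8637, -0.4008, 1.2876)

(-0.8637, -0.4008, 1.2876)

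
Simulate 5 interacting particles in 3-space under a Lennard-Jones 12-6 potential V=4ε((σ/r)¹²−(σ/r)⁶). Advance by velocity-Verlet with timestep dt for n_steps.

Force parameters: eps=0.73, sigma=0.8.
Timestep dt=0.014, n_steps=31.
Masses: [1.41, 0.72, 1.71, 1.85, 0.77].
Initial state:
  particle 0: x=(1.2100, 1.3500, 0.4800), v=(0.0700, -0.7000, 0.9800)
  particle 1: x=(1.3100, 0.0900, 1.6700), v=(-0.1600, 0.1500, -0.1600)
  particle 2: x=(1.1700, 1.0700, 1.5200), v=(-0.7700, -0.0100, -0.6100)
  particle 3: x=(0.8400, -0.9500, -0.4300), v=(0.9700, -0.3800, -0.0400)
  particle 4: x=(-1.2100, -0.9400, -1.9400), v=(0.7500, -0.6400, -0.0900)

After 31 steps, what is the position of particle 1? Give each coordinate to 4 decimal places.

(1.2714, 0.2157, 1.5611)

step 0: x0=(1.2100, 1.3500, 0.4800) x1=(1.3100, 0.0900, 1.6700) x2=(1.1700, 1.0700, 1.5200) x3=(0.8400, -0.9500, -0.4300) x4=(-1.2100, -0.9400, -1.9400)
step 1: x0=(1.2110, 1.3402, 0.4938) x1=(1.3077, 0.0924, 1.6677) x2=(1.1592, 1.0698, 1.5114) x3=(0.8536, -0.9553, -0.4306) x4=(-1.1995, -0.9490, -1.9413)
step 2: x0=(1.2119, 1.3302, 0.5080) x1=(1.3053, 0.0954, 1.6653) x2=(1.1485, 1.0693, 1.5026) x3=(0.8672, -0.9606, -0.4311) x4=(-1.1890, -0.9579, -1.9425)
step 3: x0=(1.2129, 1.3202, 0.5224) x1=(1.3029, 0.0990, 1.6628) x2=(1.1379, 1.0687, 1.4936) x3=(0.8807, -0.9660, -0.4317) x4=(-1.1785, -0.9669, -1.9438)
step 4: x0=(1.2138, 1.3101, 0.5371) x1=(1.3003, 0.1032, 1.6601) x2=(1.1273, 1.0679, 1.4844) x3=(0.8943, -0.9713, -0.4322) x4=(-1.1680, -0.9758, -1.9450)
step 5: x0=(1.2147, 1.3000, 0.5521) x1=(1.2976, 0.1080, 1.6573) x2=(1.1167, 1.0670, 1.4750) x3=(0.9079, -0.9766, -0.4328) x4=(-1.1575, -0.9848, -1.9463)
step 6: x0=(1.2156, 1.2897, 0.5674) x1=(1.2948, 0.1134, 1.6544) x2=(1.1063, 1.0658, 1.4655) x3=(0.9215, -0.9819, -0.4333) x4=(-1.1470, -0.9938, -1.9475)
step 7: x0=(1.2164, 1.2794, 0.5829) x1=(1.2919, 0.1194, 1.6513) x2=(1.0959, 1.0645, 1.4558) x3=(0.9351, -0.9872, -0.4339) x4=(-1.1365, -1.0027, -1.9488)
step 8: x0=(1.2173, 1.2690, 0.5985) x1=(1.2889, 0.1260, 1.6481) x2=(1.0856, 1.0629, 1.4461) x3=(0.9486, -0.9925, -0.4344) x4=(-1.1260, -1.0117, -1.9500)
step 9: x0=(1.2181, 1.2586, 0.6140) x1=(1.2858, 0.1332, 1.6447) x2=(1.0752, 1.0610, 1.4366) x3=(0.9622, -0.9978, -0.4350) x4=(-1.1154, -1.0206, -1.9513)
step 10: x0=(1.2191, 1.2484, 0.6289) x1=(1.2825, 0.1411, 1.6412) x2=(1.0649, 1.0588, 1.4276) x3=(0.9758, -1.0031, -0.4355) x4=(-1.1049, -1.0296, -1.9525)
step 11: x0=(1.2203, 1.2384, 0.6426) x1=(1.2791, 0.1495, 1.6374) x2=(1.0544, 1.0562, 1.4196) x3=(0.9894, -1.0084, -0.4361) x4=(-1.0944, -1.0386, -1.9538)
step 12: x0=(1.2219, 1.2289, 0.6544) x1=(1.2756, 0.1584, 1.6335) x2=(1.0437, 1.0529, 1.4134) x3=(1.0029, -1.0137, -0.4366) x4=(-1.0839, -1.0475, -1.9550)
step 13: x0=(1.2242, 1.2200, 0.6633) x1=(1.2719, 0.1679, 1.6294) x2=(1.0324, 1.0489, 1.4096) x3=(1.0165, -1.0190, -0.4372) x4=(-1.0734, -1.0565, -1.9563)
step 14: x0=(1.2275, 1.2119, 0.6685) x1=(1.2681, 0.1780, 1.6252) x2=(1.0204, 1.0440, 1.4089) x3=(1.0301, -1.0243, -0.4377) x4=(-1.0629, -1.0654, -1.9575)
step 15: x0=(1.2318, 1.2046, 0.6699) x1=(1.2642, 0.1884, 1.6207) x2=(1.0075, 1.0382, 1.4114) x3=(1.0437, -1.0296, -0.4383) x4=(-1.0523, -1.0744, -1.9588)
step 16: x0=(1.2372, 1.1981, 0.6679) x1=(1.2603, 0.1991, 1.6162) x2=(0.9938, 1.0317, 1.4168) x3=(1.0572, -1.0349, -0.4388) x4=(-1.0418, -1.0834, -1.9600)
step 17: x0=(1.2434, 1.1921, 0.6634) x1=(1.2563, 0.2099, 1.6116) x2=(0.9794, 1.0248, 1.4243) x3=(1.0708, -1.0402, -0.4394) x4=(-1.0313, -1.0923, -1.9613)
step 18: x0=(1.2502, 1.1863, 0.6574) x1=(1.2525, 0.2204, 1.6069) x2=(0.9646, 1.0177, 1.4330) x3=(1.0844, -1.0455, -0.4399) x4=(-1.0208, -1.1013, -1.9625)
step 19: x0=(1.2573, 1.1808, 0.6505) x1=(1.2489, 0.2302, 1.6023) x2=(0.9493, 1.0108, 1.4424) x3=(1.0980, -1.0508, -0.4404) x4=(-1.0103, -1.1102, -1.9638)
step 20: x0=(1.2645, 1.1752, 0.6433) x1=(1.2459, 0.2388, 1.5979) x2=(0.9337, 1.0044, 1.4520) x3=(1.1115, -1.0561, -0.4410) x4=(-0.9997, -1.1192, -1.9650)
step 21: x0=(1.2718, 1.1696, 0.6361) x1=(1.2437, 0.2456, 1.5938) x2=(0.9177, 0.9988, 1.4614) x3=(1.1251, -1.0614, -0.4415) x4=(-0.9892, -1.1281, -1.9662)
step 22: x0=(1.2790, 1.1640, 0.6290) x1=(1.2425, 0.2501, 1.5900) x2=(0.9014, 0.9942, 1.4707) x3=(1.1387, -1.0667, -0.4420) x4=(-0.9787, -1.1371, -1.9675)
step 23: x0=(1.2861, 1.1582, 0.6223) x1=(1.2425, 0.2519, 1.5865) x2=(0.8846, 0.9908, 1.4795) x3=(1.1523, -1.0720, -0.4426) x4=(-0.9681, -1.1461, -1.9687)
step 24: x0=(1.2931, 1.1523, 0.6158) x1=(1.2438, 0.2512, 1.5832) x2=(0.8673, 0.9885, 1.4880) x3=(1.1658, -1.0773, -0.4431) x4=(-0.9576, -1.1550, -1.9699)
step 25: x0=(1.2999, 1.1464, 0.6096) x1=(1.2463, 0.2485, 1.5801) x2=(0.8497, 0.9873, 1.4962) x3=(1.1794, -1.0825, -0.4436) x4=(-0.9471, -1.1640, -1.9712)
step 26: x0=(1.3067, 1.1403, 0.6038) x1=(1.2497, 0.2441, 1.5771) x2=(0.8318, 0.9867, 1.5040) x3=(1.1930, -1.0878, -0.4442) x4=(-0.9365, -1.1729, -1.9724)
step 27: x0=(1.3132, 1.1341, 0.5983) x1=(1.2537, 0.2387, 1.5741) x2=(0.8138, 0.9867, 1.5116) x3=(1.2066, -1.0931, -0.4447) x4=(-0.9260, -1.1819, -1.9737)
step 28: x0=(1.3197, 1.1278, 0.5931) x1=(1.2581, 0.2329, 1.5710) x2=(0.7957, 0.9870, 1.5190) x3=(1.2201, -1.0984, -0.4452) x4=(-0.9155, -1.1909, -1.9749)
step 29: x0=(1.3260, 1.1215, 0.5882) x1=(1.2626, 0.2269, 1.5678) x2=(0.7777, 0.9873, 1.5262) x3=(1.2337, -1.1037, -0.4458) x4=(-0.9049, -1.1998, -1.9761)
step 30: x0=(1.3322, 1.1150, 0.5835) x1=(1.2671, 0.2211, 1.5645) x2=(0.7597, 0.9877, 1.5332) x3=(1.2473, -1.1089, -0.4463) x4=(-0.8944, -1.2088, -1.9774)
step 31: x0=(1.3383, 1.1085, 0.5791) x1=(1.2714, 0.2157, 1.5611) x2=(0.7420, 0.9880, 1.5401) x3=(1.2608, -1.1142, -0.4468) x4=(-0.8839, -1.2177, -1.9786)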